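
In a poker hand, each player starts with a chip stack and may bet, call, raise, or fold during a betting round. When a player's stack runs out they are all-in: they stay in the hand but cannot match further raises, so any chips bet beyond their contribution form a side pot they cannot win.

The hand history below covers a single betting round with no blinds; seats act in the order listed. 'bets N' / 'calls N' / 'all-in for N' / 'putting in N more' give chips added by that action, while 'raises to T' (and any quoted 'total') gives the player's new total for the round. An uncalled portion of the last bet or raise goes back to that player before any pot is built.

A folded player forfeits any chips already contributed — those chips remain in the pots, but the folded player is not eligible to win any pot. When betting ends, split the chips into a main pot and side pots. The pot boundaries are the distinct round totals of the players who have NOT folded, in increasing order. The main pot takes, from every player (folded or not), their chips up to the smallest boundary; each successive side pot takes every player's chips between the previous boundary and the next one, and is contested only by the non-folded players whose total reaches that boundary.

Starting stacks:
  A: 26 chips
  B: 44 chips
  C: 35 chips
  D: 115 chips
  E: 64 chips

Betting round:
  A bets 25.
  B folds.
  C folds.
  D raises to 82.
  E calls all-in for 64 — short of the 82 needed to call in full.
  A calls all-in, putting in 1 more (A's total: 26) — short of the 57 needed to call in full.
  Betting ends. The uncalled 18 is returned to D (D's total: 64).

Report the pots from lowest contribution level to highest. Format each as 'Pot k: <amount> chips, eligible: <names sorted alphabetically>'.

Contributions (after 18 returned to D): A=26, D=64, E=64
Folded: B, C
Pot levels (distinct totals of non-folded players): 26, 64
Layer 1-26: 26 each from A, D, E = 26*3 = 78 chips; eligible A, D, E
Layer 27-64: 38 each from D, E = 38*2 = 76 chips; eligible D, E

Pot 1: 78 chips, eligible: A, D, E
Pot 2: 76 chips, eligible: D, E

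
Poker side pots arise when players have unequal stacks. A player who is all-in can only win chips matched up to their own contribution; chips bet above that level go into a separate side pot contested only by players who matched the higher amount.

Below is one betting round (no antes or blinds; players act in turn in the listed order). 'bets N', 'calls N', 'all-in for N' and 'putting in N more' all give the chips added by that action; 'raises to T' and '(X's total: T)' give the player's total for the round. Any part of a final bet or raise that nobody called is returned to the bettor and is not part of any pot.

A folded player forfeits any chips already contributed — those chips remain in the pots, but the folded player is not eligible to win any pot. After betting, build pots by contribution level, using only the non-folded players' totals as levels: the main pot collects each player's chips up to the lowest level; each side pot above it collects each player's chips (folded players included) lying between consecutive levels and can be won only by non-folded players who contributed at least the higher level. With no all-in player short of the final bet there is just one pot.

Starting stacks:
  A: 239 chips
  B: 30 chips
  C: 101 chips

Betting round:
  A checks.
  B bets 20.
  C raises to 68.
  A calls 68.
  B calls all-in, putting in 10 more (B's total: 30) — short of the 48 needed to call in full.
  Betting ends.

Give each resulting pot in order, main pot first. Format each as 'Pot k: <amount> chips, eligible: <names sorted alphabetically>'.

Contributions: A=68, B=30, C=68
Pot levels (distinct totals of non-folded players): 30, 68
Layer 1-30: 30 each from A, B, C = 30*3 = 90 chips; eligible A, B, C
Layer 31-68: 38 each from A, C = 38*2 = 76 chips; eligible A, C

Pot 1: 90 chips, eligible: A, B, C
Pot 2: 76 chips, eligible: A, C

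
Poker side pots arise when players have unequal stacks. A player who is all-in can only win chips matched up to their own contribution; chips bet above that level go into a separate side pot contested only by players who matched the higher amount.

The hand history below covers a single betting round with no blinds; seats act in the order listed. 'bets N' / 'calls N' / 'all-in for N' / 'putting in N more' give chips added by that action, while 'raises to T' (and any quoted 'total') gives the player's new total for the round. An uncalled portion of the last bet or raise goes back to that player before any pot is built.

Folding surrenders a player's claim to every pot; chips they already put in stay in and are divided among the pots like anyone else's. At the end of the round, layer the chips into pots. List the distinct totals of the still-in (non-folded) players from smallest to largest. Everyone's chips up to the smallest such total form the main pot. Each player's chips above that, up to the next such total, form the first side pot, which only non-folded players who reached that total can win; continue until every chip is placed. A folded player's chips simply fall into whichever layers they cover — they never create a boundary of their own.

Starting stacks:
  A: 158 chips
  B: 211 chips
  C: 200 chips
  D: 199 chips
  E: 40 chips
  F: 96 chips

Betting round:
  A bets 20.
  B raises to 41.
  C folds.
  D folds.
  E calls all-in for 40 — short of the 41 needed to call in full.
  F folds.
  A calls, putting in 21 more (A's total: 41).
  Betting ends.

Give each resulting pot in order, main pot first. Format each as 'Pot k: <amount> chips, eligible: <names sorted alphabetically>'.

Pot 1: 120 chips, eligible: A, B, E
Pot 2: 2 chips, eligible: A, B

Derivation:
Contributions: A=41, B=41, E=40
Folded: C, D, F
Pot levels (distinct totals of non-folded players): 40, 41
Layer 1-40: 40 each from A, B, E = 40*3 = 120 chips; eligible A, B, E
Layer 41-41: 1 each from A, B = 1*2 = 2 chips; eligible A, B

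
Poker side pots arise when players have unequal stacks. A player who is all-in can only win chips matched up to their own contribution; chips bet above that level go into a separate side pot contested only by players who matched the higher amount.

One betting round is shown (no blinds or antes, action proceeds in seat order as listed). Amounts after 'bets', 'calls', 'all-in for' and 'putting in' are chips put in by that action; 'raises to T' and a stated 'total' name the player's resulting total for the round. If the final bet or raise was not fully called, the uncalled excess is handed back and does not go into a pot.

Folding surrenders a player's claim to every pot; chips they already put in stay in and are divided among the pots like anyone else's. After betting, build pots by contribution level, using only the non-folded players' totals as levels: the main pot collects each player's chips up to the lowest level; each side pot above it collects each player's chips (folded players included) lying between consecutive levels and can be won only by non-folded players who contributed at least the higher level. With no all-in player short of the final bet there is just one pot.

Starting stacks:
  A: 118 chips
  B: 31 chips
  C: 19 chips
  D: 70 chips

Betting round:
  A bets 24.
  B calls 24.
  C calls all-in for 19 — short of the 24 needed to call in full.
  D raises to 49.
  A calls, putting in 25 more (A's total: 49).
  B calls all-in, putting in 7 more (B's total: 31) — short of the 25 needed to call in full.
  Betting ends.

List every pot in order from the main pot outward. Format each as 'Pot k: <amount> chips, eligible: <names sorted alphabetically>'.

Contributions: A=49, B=31, C=19, D=49
Pot levels (distinct totals of non-folded players): 19, 31, 49
Layer 1-19: 19 each from A, B, C, D = 19*4 = 76 chips; eligible A, B, C, D
Layer 20-31: 12 each from A, B, D = 12*3 = 36 chips; eligible A, B, D
Layer 32-49: 18 each from A, D = 18*2 = 36 chips; eligible A, D

Pot 1: 76 chips, eligible: A, B, C, D
Pot 2: 36 chips, eligible: A, B, D
Pot 3: 36 chips, eligible: A, D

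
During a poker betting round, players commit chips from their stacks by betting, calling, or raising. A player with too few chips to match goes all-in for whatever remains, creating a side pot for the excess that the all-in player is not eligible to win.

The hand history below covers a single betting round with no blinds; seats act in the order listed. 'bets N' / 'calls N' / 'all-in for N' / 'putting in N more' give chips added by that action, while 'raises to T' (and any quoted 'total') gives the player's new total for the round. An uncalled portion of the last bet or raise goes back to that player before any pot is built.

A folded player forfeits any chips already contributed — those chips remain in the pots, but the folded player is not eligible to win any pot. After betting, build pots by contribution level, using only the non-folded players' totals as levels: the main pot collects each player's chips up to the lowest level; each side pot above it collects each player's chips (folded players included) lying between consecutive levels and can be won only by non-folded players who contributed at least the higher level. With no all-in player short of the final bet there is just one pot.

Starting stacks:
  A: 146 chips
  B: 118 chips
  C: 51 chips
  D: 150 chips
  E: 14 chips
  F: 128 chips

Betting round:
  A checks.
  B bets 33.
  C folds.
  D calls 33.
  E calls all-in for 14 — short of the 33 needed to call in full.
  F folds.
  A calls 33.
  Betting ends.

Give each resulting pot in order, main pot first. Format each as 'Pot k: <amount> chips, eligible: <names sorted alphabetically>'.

Contributions: A=33, B=33, D=33, E=14
Folded: C, F
Pot levels (distinct totals of non-folded players): 14, 33
Layer 1-14: 14 each from A, B, D, E = 14*4 = 56 chips; eligible A, B, D, E
Layer 15-33: 19 each from A, B, D = 19*3 = 57 chips; eligible A, B, D

Pot 1: 56 chips, eligible: A, B, D, E
Pot 2: 57 chips, eligible: A, B, D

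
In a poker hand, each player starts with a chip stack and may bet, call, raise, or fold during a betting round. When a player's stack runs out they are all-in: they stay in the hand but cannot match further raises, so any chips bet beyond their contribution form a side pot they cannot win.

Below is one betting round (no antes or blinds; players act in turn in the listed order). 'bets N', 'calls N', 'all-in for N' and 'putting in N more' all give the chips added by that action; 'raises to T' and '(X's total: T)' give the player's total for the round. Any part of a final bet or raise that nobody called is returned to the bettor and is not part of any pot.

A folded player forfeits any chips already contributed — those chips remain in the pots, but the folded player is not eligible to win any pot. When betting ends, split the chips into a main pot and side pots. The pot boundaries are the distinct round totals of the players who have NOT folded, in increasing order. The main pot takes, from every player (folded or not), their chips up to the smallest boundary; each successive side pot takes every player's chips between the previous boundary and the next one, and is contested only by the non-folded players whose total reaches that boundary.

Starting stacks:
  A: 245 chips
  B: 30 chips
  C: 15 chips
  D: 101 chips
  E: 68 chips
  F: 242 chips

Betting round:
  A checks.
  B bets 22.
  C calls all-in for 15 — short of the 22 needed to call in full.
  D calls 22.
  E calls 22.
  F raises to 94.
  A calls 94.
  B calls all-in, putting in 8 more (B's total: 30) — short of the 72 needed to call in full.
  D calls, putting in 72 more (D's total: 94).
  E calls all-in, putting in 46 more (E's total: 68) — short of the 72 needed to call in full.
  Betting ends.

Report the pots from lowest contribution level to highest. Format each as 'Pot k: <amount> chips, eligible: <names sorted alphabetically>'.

Pot 1: 90 chips, eligible: A, B, C, D, E, F
Pot 2: 75 chips, eligible: A, B, D, E, F
Pot 3: 152 chips, eligible: A, D, E, F
Pot 4: 78 chips, eligible: A, D, F

Derivation:
Contributions: A=94, B=30, C=15, D=94, E=68, F=94
Pot levels (distinct totals of non-folded players): 15, 30, 68, 94
Layer 1-15: 15 each from A, B, C, D, E, F = 15*6 = 90 chips; eligible A, B, C, D, E, F
Layer 16-30: 15 each from A, B, D, E, F = 15*5 = 75 chips; eligible A, B, D, E, F
Layer 31-68: 38 each from A, D, E, F = 38*4 = 152 chips; eligible A, D, E, F
Layer 69-94: 26 each from A, D, F = 26*3 = 78 chips; eligible A, D, F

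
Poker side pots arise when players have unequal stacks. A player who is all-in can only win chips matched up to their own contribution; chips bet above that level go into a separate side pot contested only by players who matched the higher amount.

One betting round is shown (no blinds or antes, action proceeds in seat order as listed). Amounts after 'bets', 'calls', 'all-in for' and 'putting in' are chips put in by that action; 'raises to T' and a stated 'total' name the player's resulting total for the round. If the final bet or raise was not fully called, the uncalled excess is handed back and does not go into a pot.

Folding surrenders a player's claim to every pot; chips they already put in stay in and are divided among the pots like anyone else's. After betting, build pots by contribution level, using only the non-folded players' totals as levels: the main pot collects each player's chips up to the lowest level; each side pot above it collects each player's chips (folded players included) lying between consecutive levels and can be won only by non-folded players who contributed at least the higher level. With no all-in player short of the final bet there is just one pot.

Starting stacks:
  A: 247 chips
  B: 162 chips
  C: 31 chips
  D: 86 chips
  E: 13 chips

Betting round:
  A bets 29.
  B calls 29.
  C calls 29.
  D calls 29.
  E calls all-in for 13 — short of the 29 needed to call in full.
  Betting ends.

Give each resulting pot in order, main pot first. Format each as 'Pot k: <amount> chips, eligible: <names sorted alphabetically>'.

Pot 1: 65 chips, eligible: A, B, C, D, E
Pot 2: 64 chips, eligible: A, B, C, D

Derivation:
Contributions: A=29, B=29, C=29, D=29, E=13
Pot levels (distinct totals of non-folded players): 13, 29
Layer 1-13: 13 each from A, B, C, D, E = 13*5 = 65 chips; eligible A, B, C, D, E
Layer 14-29: 16 each from A, B, C, D = 16*4 = 64 chips; eligible A, B, C, D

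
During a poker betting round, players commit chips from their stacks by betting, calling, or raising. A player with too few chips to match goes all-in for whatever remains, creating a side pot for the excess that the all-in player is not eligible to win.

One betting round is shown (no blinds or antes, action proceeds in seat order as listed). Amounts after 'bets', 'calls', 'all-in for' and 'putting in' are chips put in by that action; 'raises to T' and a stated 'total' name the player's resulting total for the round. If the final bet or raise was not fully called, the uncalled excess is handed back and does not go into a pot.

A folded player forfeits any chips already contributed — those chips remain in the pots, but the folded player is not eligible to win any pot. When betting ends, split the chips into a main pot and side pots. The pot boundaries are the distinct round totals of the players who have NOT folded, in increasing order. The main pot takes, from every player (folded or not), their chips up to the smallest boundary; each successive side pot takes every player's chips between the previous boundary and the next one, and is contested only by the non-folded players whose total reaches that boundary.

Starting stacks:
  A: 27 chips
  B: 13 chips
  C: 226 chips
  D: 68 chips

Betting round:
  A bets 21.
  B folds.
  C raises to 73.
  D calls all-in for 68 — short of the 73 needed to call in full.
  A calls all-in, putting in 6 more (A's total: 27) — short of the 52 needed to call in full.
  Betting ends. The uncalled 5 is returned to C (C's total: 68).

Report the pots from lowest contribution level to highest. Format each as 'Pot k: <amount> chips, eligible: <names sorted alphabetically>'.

Contributions (after 5 returned to C): A=27, C=68, D=68
Folded: B
Pot levels (distinct totals of non-folded players): 27, 68
Layer 1-27: 27 each from A, C, D = 27*3 = 81 chips; eligible A, C, D
Layer 28-68: 41 each from C, D = 41*2 = 82 chips; eligible C, D

Pot 1: 81 chips, eligible: A, C, D
Pot 2: 82 chips, eligible: C, D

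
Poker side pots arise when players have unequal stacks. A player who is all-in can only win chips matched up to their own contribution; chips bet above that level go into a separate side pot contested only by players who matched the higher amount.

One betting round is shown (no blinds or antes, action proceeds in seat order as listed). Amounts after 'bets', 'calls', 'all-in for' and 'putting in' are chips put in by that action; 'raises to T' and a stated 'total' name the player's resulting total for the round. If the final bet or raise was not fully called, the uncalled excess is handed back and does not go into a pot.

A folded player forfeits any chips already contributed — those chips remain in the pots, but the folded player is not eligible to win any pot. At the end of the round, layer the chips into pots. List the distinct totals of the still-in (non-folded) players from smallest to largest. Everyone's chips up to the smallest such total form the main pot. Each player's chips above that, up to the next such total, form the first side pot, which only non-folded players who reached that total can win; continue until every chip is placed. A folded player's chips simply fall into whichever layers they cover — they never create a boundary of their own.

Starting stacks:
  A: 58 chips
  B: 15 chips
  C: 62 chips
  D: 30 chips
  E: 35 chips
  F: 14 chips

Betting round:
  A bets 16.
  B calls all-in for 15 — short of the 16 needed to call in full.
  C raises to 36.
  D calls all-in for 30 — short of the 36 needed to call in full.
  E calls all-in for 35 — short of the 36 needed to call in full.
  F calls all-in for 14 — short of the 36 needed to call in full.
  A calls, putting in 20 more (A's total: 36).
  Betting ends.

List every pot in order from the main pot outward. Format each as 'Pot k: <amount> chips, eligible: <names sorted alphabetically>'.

Contributions: A=36, B=15, C=36, D=30, E=35, F=14
Pot levels (distinct totals of non-folded players): 14, 15, 30, 35, 36
Layer 1-14: 14 each from A, B, C, D, E, F = 14*6 = 84 chips; eligible A, B, C, D, E, F
Layer 15-15: 1 each from A, B, C, D, E = 1*5 = 5 chips; eligible A, B, C, D, E
Layer 16-30: 15 each from A, C, D, E = 15*4 = 60 chips; eligible A, C, D, E
Layer 31-35: 5 each from A, C, E = 5*3 = 15 chips; eligible A, C, E
Layer 36-36: 1 each from A, C = 1*2 = 2 chips; eligible A, C

Pot 1: 84 chips, eligible: A, B, C, D, E, F
Pot 2: 5 chips, eligible: A, B, C, D, E
Pot 3: 60 chips, eligible: A, C, D, E
Pot 4: 15 chips, eligible: A, C, E
Pot 5: 2 chips, eligible: A, C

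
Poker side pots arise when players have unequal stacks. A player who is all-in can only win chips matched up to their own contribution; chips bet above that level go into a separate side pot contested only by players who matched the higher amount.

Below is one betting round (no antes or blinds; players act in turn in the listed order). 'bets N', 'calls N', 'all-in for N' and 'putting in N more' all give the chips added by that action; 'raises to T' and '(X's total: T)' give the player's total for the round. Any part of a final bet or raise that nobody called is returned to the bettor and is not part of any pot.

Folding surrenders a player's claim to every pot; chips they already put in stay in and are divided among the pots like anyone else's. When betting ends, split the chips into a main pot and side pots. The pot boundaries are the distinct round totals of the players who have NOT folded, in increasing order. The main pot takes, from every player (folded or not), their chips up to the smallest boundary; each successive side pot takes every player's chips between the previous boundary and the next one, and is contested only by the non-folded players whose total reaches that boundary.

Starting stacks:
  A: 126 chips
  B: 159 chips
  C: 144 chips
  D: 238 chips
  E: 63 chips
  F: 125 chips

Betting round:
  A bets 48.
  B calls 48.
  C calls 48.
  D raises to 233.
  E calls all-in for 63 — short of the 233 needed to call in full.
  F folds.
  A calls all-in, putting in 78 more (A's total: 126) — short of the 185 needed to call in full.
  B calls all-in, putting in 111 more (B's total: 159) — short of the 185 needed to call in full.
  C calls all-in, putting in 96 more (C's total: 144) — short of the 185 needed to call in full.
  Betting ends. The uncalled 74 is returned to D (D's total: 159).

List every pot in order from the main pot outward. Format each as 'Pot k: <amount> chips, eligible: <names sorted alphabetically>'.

Contributions (after 74 returned to D): A=126, B=159, C=144, D=159, E=63
Folded: F
Pot levels (distinct totals of non-folded players): 63, 126, 144, 159
Layer 1-63: 63 each from A, B, C, D, E = 63*5 = 315 chips; eligible A, B, C, D, E
Layer 64-126: 63 each from A, B, C, D = 63*4 = 252 chips; eligible A, B, C, D
Layer 127-144: 18 each from B, C, D = 18*3 = 54 chips; eligible B, C, D
Layer 145-159: 15 each from B, D = 15*2 = 30 chips; eligible B, D

Pot 1: 315 chips, eligible: A, B, C, D, E
Pot 2: 252 chips, eligible: A, B, C, D
Pot 3: 54 chips, eligible: B, C, D
Pot 4: 30 chips, eligible: B, D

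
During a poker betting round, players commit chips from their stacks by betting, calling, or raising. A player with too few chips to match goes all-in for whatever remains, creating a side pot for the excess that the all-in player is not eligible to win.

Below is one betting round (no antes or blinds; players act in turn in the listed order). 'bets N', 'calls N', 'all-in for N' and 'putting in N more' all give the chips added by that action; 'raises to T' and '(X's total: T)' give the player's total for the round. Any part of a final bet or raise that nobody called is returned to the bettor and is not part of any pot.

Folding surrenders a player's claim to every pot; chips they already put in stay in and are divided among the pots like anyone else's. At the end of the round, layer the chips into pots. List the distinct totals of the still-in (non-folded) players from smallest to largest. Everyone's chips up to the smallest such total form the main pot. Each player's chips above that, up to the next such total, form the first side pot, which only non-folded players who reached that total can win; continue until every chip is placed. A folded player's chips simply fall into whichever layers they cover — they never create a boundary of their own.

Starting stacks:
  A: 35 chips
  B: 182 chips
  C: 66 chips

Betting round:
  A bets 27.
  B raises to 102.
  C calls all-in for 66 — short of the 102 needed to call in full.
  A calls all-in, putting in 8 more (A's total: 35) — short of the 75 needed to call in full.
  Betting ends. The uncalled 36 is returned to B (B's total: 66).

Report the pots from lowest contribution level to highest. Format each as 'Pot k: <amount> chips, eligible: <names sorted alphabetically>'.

Pot 1: 105 chips, eligible: A, B, C
Pot 2: 62 chips, eligible: B, C

Derivation:
Contributions (after 36 returned to B): A=35, B=66, C=66
Pot levels (distinct totals of non-folded players): 35, 66
Layer 1-35: 35 each from A, B, C = 35*3 = 105 chips; eligible A, B, C
Layer 36-66: 31 each from B, C = 31*2 = 62 chips; eligible B, C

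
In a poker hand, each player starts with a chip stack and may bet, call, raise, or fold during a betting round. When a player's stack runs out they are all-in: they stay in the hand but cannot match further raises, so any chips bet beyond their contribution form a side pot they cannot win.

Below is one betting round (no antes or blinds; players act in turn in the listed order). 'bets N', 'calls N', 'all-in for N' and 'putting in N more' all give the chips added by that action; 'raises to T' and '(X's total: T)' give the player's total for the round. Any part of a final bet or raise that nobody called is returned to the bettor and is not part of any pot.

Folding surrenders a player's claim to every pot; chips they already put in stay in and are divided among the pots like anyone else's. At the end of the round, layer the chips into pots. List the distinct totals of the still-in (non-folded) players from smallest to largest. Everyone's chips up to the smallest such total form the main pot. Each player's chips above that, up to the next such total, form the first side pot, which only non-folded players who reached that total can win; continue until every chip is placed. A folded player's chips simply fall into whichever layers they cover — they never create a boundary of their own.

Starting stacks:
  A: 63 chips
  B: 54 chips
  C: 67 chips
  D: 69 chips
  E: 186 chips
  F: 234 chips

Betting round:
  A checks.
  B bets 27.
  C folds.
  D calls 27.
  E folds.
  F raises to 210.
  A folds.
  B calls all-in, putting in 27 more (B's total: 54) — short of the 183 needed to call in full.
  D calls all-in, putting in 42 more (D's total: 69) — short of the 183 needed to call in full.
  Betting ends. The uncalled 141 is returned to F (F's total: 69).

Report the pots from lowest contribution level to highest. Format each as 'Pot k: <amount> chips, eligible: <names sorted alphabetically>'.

Pot 1: 162 chips, eligible: B, D, F
Pot 2: 30 chips, eligible: D, F

Derivation:
Contributions (after 141 returned to F): B=54, D=69, F=69
Folded: A, C, E
Pot levels (distinct totals of non-folded players): 54, 69
Layer 1-54: 54 each from B, D, F = 54*3 = 162 chips; eligible B, D, F
Layer 55-69: 15 each from D, F = 15*2 = 30 chips; eligible D, F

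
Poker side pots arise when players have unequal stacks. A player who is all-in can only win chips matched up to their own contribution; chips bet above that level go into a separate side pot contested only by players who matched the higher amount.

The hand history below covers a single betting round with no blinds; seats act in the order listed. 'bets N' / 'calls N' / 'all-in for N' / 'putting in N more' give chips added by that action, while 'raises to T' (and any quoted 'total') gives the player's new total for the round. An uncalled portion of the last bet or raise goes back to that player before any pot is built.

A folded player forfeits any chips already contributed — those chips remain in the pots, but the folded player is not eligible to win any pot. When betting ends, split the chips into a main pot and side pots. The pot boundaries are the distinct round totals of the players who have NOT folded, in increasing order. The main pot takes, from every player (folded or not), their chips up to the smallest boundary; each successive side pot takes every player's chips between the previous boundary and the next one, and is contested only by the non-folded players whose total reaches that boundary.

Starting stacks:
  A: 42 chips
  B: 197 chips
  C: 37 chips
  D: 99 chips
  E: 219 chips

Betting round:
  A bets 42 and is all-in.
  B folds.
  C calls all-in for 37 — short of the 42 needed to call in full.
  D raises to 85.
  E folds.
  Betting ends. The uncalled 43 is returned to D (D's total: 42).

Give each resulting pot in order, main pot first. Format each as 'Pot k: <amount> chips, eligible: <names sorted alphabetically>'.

Pot 1: 111 chips, eligible: A, C, D
Pot 2: 10 chips, eligible: A, D

Derivation:
Contributions (after 43 returned to D): A=42, C=37, D=42
Folded: B, E
Pot levels (distinct totals of non-folded players): 37, 42
Layer 1-37: 37 each from A, C, D = 37*3 = 111 chips; eligible A, C, D
Layer 38-42: 5 each from A, D = 5*2 = 10 chips; eligible A, D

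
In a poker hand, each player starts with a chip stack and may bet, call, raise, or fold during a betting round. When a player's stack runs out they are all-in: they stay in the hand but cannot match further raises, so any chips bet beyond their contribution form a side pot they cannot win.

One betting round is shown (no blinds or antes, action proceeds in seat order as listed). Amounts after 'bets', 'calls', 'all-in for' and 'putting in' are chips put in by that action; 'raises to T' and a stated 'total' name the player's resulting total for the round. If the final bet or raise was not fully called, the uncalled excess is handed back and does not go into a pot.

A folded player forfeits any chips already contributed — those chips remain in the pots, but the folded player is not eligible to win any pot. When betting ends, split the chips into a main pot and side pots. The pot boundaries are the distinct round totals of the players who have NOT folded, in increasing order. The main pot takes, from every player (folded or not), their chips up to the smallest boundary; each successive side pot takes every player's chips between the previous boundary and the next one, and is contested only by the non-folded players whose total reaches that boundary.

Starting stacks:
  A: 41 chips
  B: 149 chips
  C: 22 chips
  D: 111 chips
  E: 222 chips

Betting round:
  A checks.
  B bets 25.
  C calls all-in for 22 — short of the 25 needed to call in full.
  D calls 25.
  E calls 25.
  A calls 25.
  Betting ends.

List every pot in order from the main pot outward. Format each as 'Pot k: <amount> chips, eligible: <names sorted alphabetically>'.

Contributions: A=25, B=25, C=22, D=25, E=25
Pot levels (distinct totals of non-folded players): 22, 25
Layer 1-22: 22 each from A, B, C, D, E = 22*5 = 110 chips; eligible A, B, C, D, E
Layer 23-25: 3 each from A, B, D, E = 3*4 = 12 chips; eligible A, B, D, E

Pot 1: 110 chips, eligible: A, B, C, D, E
Pot 2: 12 chips, eligible: A, B, D, E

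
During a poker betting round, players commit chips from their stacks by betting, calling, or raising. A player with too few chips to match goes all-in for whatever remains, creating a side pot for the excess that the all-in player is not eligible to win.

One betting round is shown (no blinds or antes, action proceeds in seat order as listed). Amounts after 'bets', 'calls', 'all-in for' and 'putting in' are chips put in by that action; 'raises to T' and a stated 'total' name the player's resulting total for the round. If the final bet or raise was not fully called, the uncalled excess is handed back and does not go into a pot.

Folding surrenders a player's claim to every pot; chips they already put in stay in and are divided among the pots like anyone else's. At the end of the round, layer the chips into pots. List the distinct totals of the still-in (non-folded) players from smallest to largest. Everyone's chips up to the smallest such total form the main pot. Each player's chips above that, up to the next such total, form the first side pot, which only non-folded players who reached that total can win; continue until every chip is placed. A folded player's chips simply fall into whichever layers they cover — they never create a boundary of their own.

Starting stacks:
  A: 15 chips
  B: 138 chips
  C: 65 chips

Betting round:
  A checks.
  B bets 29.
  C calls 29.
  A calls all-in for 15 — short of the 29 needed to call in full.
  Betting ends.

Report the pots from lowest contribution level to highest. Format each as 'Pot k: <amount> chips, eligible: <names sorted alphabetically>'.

Contributions: A=15, B=29, C=29
Pot levels (distinct totals of non-folded players): 15, 29
Layer 1-15: 15 each from A, B, C = 15*3 = 45 chips; eligible A, B, C
Layer 16-29: 14 each from B, C = 14*2 = 28 chips; eligible B, C

Pot 1: 45 chips, eligible: A, B, C
Pot 2: 28 chips, eligible: B, C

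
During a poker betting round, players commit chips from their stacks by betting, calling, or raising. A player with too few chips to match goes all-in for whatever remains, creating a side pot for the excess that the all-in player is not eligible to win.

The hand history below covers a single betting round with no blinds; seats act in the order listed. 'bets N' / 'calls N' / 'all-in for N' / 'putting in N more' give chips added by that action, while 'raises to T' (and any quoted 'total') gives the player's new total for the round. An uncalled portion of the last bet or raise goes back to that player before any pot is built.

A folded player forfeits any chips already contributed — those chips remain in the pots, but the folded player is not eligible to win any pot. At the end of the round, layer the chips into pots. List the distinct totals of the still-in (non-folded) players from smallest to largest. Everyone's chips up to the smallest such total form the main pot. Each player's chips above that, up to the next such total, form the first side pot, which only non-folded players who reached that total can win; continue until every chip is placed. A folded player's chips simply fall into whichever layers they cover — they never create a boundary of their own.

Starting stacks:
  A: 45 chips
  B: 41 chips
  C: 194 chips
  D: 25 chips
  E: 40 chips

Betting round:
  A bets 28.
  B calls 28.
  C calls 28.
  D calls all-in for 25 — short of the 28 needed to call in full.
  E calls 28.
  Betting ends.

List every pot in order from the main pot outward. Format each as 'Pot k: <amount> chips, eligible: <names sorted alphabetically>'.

Contributions: A=28, B=28, C=28, D=25, E=28
Pot levels (distinct totals of non-folded players): 25, 28
Layer 1-25: 25 each from A, B, C, D, E = 25*5 = 125 chips; eligible A, B, C, D, E
Layer 26-28: 3 each from A, B, C, E = 3*4 = 12 chips; eligible A, B, C, E

Pot 1: 125 chips, eligible: A, B, C, D, E
Pot 2: 12 chips, eligible: A, B, C, E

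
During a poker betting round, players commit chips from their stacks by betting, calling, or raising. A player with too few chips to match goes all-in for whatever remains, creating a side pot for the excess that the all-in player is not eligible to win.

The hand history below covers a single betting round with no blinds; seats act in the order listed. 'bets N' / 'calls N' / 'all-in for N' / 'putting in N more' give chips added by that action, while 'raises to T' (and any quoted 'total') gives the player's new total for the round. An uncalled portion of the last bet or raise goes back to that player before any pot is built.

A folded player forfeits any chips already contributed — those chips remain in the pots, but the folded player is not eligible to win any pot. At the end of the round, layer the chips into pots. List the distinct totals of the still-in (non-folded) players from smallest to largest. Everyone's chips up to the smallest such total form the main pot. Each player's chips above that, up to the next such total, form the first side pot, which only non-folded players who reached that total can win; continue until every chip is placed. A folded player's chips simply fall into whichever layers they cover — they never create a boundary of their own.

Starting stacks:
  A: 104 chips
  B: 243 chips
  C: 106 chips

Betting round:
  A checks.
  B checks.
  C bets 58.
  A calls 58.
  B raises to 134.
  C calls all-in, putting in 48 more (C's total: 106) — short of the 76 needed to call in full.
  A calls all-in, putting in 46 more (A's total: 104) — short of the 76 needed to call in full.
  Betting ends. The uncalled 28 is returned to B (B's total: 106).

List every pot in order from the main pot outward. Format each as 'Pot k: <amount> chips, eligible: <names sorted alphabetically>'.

Contributions (after 28 returned to B): A=104, B=106, C=106
Pot levels (distinct totals of non-folded players): 104, 106
Layer 1-104: 104 each from A, B, C = 104*3 = 312 chips; eligible A, B, C
Layer 105-106: 2 each from B, C = 2*2 = 4 chips; eligible B, C

Pot 1: 312 chips, eligible: A, B, C
Pot 2: 4 chips, eligible: B, C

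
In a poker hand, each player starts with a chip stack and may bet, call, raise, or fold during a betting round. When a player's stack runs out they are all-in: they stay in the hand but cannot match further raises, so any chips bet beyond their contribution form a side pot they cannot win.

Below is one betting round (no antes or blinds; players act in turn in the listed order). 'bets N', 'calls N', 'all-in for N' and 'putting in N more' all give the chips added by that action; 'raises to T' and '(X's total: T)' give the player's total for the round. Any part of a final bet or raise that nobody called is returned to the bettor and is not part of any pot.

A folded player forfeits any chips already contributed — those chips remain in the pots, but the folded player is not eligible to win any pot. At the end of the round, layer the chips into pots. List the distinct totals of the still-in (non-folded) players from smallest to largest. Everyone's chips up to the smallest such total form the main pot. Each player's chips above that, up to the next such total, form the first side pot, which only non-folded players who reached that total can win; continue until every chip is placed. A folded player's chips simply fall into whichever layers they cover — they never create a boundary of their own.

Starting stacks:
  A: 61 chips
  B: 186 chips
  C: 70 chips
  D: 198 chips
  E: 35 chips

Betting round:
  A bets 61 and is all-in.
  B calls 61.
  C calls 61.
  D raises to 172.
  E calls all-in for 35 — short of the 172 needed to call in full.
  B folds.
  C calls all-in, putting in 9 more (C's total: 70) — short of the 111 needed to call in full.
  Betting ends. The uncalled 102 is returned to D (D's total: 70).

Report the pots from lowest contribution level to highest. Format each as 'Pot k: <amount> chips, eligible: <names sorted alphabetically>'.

Pot 1: 175 chips, eligible: A, C, D, E
Pot 2: 104 chips, eligible: A, C, D
Pot 3: 18 chips, eligible: C, D

Derivation:
Contributions (after 102 returned to D): A=61, B=61, C=70, D=70, E=35
Folded: B
Pot levels (distinct totals of non-folded players): 35, 61, 70
Layer 1-35: 35 each from A, B, C, D, E = 35*5 = 175 chips; eligible A, C, D, E
Layer 36-61: 26 each from A, B, C, D = 26*4 = 104 chips; eligible A, C, D
Layer 62-70: 9 each from C, D = 9*2 = 18 chips; eligible C, D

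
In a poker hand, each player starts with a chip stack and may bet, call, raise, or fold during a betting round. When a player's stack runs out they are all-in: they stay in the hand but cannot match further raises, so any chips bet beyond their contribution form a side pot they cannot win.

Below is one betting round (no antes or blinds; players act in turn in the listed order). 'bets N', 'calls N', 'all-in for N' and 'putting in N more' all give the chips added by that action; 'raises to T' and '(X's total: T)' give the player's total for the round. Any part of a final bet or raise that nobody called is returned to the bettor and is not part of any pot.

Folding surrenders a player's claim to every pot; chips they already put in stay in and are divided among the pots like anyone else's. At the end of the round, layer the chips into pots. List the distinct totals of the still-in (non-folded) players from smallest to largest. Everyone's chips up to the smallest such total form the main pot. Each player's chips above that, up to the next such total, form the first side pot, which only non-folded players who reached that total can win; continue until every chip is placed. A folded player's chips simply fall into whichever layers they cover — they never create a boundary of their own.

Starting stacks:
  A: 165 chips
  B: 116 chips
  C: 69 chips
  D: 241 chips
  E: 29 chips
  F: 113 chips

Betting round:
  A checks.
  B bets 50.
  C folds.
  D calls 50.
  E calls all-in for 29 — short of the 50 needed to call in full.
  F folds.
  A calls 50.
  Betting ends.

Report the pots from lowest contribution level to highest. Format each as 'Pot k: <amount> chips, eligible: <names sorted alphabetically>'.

Contributions: A=50, B=50, D=50, E=29
Folded: C, F
Pot levels (distinct totals of non-folded players): 29, 50
Layer 1-29: 29 each from A, B, D, E = 29*4 = 116 chips; eligible A, B, D, E
Layer 30-50: 21 each from A, B, D = 21*3 = 63 chips; eligible A, B, D

Pot 1: 116 chips, eligible: A, B, D, E
Pot 2: 63 chips, eligible: A, B, D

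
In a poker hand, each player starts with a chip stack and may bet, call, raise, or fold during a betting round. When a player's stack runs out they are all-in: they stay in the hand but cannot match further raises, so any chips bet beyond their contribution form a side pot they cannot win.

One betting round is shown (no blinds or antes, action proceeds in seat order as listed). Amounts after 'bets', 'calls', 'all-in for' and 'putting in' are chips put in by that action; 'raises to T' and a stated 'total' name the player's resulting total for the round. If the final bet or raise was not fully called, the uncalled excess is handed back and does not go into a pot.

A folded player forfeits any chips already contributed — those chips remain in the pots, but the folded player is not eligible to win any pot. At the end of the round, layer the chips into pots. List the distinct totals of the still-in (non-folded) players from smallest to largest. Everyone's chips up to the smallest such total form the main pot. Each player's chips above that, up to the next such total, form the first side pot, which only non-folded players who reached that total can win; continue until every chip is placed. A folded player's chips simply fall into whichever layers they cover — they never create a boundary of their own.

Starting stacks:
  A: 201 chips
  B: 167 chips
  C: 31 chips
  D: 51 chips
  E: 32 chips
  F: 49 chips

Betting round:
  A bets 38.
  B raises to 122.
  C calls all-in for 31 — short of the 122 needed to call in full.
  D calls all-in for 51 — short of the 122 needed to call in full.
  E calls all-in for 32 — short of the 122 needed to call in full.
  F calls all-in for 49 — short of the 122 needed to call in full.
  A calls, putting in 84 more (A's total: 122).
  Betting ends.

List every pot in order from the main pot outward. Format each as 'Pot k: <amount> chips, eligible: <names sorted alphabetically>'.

Contributions: A=122, B=122, C=31, D=51, E=32, F=49
Pot levels (distinct totals of non-folded players): 31, 32, 49, 51, 122
Layer 1-31: 31 each from A, B, C, D, E, F = 31*6 = 186 chips; eligible A, B, C, D, E, F
Layer 32-32: 1 each from A, B, D, E, F = 1*5 = 5 chips; eligible A, B, D, E, F
Layer 33-49: 17 each from A, B, D, F = 17*4 = 68 chips; eligible A, B, D, F
Layer 50-51: 2 each from A, B, D = 2*3 = 6 chips; eligible A, B, D
Layer 52-122: 71 each from A, B = 71*2 = 142 chips; eligible A, B

Pot 1: 186 chips, eligible: A, B, C, D, E, F
Pot 2: 5 chips, eligible: A, B, D, E, F
Pot 3: 68 chips, eligible: A, B, D, F
Pot 4: 6 chips, eligible: A, B, D
Pot 5: 142 chips, eligible: A, B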